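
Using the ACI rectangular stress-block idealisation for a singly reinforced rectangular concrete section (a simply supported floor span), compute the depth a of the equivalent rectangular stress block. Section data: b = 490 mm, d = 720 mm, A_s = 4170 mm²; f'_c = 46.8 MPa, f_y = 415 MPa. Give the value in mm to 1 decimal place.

a ≈ 88.8 mm

T = A_s f_y = 4170 × 415 = 1730550 N = 1730.55 kN.
Setting C = 0.85 f'_c a b equal to T: a = 1730550/(0.85 × 46.8 × 490) = 88.8 mm.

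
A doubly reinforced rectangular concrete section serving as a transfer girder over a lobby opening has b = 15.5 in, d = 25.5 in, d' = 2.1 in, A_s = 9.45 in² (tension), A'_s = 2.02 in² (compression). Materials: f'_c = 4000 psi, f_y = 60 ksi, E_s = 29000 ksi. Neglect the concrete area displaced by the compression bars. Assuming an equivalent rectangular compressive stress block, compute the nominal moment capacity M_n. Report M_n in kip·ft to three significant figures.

M_n ≈ 1030 kip·ft

Assume both steels yield.
a = (A_s − A'_s) f_y/(0.85 f'_c b) = (9.45 − 2.02) × 60/(0.85 × 4 × 15.5) = 8.459 in.
c = a/β₁ = 8.459/0.85 = 9.952 in; ε'_s = 0.003(c − d')/c = 0.0024 ≥ ε_y = 0.0021, so the compression steel yields.
M_n = (A_s − A'_s) f_y (d − a/2) + A'_s f_y (d − d') = 445.8 × (25.5 − 4.2295) + 121.2 × (25.5 − 2.1) = 9482.4 + 2836.1 = 12318.5 kip·in = 12318.5/12 = 1026.54 kip·ft.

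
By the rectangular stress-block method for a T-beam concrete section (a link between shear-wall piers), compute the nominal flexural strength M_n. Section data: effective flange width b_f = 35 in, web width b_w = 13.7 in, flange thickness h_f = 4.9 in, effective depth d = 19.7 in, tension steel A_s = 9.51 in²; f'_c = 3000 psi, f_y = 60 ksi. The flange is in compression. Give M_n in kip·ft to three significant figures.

Tension: T = A_s f_y = 9.51 × 60 = 570.6 kips.
Try a within the flange: a = T/(0.85 f'_c b_f) = 570.6/(0.85 × 3 × 35) = 6.393 in.
a = 6.393 > h_f = 4.9 in: the block extends into the web. Split into flange-overhang and web parts.
C_f = 0.85 f'_c (b_f − b_w) h_f = 0.85 × 3 × (35 − 13.7) × 4.9 = 266.1 kips.
Remaining web compression depth: a_w = (T − C_f)/(0.85 f'_c b_w) = (570.6 − 266.1)/(0.85 × 3 × 13.7) = 8.716 in.
M_n = C_f(d − h_f/2) + (T − C_f)(d − a_w/2) = 266.1 × (19.7 − 2.45) + 304.5 × (19.7 − 4.358) = 4590.2 + 4671.6 = 9261.8 kip·in.
M_n = 9261.8/12 = 771.82 kip·ft.

M_n ≈ 772 kip·ft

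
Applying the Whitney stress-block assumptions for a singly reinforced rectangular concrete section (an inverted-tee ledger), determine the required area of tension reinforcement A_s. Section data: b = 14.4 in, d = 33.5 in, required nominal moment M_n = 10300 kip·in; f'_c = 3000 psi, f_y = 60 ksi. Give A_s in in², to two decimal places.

A_s ≈ 6.00 in²

From M_n = 0.85 f'_c a b (d − a/2):
a = d − √(d² − 2M_n/(0.85 f'_c b)) = 33.5 − √(33.5² − 2 × 10300/(0.85 × 3 × 14.4)) = 9.809 in.
A_s = 0.85 f'_c a b / f_y = 0.85 × 3 × 9.809 × 14.4 / 60 = 6.003 in².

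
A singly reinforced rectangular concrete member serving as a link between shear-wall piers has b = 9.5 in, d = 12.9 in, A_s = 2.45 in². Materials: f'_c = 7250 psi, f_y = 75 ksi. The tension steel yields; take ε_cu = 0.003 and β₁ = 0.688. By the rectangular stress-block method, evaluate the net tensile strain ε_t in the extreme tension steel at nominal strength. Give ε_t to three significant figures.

a = A_s f_y/(0.85 f'_c b) = 3.139 in.
β₁ = 0.688, so c = a/β₁ = 3.139/0.688 = 4.563 in.
From the linear strain diagram with ε_cu = 0.003: ε_t = 0.003 (d − c)/c = 0.003 × (12.9 − 4.563)/4.563 = 0.00548.
Since ε_t ≥ 0.005, the section is tension-controlled.

ε_t ≈ 0.00548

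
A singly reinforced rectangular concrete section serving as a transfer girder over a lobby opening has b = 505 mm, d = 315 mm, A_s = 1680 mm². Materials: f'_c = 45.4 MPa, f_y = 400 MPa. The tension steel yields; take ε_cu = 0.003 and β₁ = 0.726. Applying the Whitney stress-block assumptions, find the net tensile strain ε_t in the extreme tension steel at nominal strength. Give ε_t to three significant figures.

a = A_s f_y/(0.85 f'_c b) = 34.48 mm.
β₁ = 0.726, so c = a/β₁ = 34.48/0.726 = 47.49 mm.
From the linear strain diagram with ε_cu = 0.003: ε_t = 0.003 (d − c)/c = 0.003 × (315 − 47.49)/47.49 = 0.0169.
Since ε_t ≥ 0.005, the section is tension-controlled.

ε_t ≈ 0.0169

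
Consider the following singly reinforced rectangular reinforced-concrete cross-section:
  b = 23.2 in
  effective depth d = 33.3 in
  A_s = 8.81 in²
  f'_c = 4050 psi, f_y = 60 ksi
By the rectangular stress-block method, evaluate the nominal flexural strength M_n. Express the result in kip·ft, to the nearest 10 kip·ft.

M_n ≈ 1320 kip·ft

T = A_s f_y = 8.81 × 60 = 528.6 kips.
a = T/(0.85 f'_c b) = 528.6/(0.85 × 4.05 × 23.2) = 6.619 in.
M_n = T(d − a/2) = 528.6 × (33.3 − 3.3095) = 15853.0 kip·in = 15853.0/12 = 1321.08 kip·ft.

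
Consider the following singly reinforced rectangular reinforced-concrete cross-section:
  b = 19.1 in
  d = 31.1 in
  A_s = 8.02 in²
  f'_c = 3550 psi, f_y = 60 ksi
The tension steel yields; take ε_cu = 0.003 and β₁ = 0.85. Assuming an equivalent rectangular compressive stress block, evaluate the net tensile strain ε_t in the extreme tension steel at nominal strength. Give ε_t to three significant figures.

a = A_s f_y/(0.85 f'_c b) = 8.349 in.
β₁ = 0.85, so c = a/β₁ = 8.349/0.85 = 9.822 in.
From the linear strain diagram with ε_cu = 0.003: ε_t = 0.003 (d − c)/c = 0.003 × (31.1 − 9.822)/9.822 = 0.00650.
Since ε_t ≥ 0.005, the section is tension-controlled.

ε_t ≈ 0.00650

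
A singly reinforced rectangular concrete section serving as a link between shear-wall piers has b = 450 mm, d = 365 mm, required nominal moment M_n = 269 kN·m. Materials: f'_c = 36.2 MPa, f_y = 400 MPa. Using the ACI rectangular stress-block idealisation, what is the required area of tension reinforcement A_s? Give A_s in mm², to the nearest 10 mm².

With M_n = 0.85 f'_c a b (d − a/2), solve the quadratic for a:
a = d − √(d² − 2M_n/(0.85 f'_c b)) = 365 − √(365² − 2 × 269×10⁶/(0.85 × 36.2 × 450)) = 57.80 mm.
A_s = 0.85 f'_c a b / f_y = 0.85 × 36.2 × 57.80 × 450 / 400 = 2000.8 mm².

A_s ≈ 2000 mm²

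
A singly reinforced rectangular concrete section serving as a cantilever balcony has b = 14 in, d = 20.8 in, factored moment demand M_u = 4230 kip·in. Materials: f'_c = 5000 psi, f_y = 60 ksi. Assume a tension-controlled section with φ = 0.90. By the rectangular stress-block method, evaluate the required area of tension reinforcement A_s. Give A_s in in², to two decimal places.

M_n = M_u/φ = 4230/0.90 = 4700 kip·in.
From M_n = 0.85 f'_c a b (d − a/2):
a = d − √(d² − 2M_n/(0.85 f'_c b)) = 20.8 − √(20.8² − 2 × 4700/(0.85 × 5 × 14)) = 4.227 in.
A_s = 0.85 f'_c a b / f_y = 0.85 × 5 × 4.227 × 14 / 60 = 4.192 in².

A_s ≈ 4.19 in²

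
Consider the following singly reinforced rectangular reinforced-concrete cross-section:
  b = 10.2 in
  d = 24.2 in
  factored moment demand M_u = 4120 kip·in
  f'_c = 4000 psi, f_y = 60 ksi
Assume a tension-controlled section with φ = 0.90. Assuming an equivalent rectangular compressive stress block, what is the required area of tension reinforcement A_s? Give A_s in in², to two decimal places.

A_s ≈ 3.62 in²

M_n = M_u/φ = 4120/0.90 = 4577.78 kip·in.
From M_n = 0.85 f'_c a b (d − a/2):
a = d − √(d² − 2M_n/(0.85 f'_c b)) = 24.2 − √(24.2² − 2 × 4577.78/(0.85 × 4 × 10.2)) = 6.266 in.
A_s = 0.85 f'_c a b / f_y = 0.85 × 4 × 6.266 × 10.2 / 60 = 3.622 in².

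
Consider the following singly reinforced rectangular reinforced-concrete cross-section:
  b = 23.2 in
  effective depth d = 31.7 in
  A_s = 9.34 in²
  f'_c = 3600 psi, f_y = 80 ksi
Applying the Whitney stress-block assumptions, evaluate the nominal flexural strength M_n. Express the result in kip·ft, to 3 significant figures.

T = A_s f_y = 9.34 × 80 = 747.2 kips.
a = T/(0.85 f'_c b) = 747.2/(0.85 × 3.6 × 23.2) = 10.525 in.
M_n = T(d − a/2) = 747.2 × (31.7 − 5.2625) = 19754.1 kip·in = 19754.1/12 = 1646.18 kip·ft.

M_n ≈ 1650 kip·ft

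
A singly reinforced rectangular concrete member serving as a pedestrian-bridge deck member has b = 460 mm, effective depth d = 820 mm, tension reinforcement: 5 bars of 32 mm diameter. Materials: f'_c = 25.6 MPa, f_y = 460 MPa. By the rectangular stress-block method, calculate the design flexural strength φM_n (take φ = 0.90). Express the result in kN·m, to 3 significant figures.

A_s = 5 × 804 = 4020 mm².
T = A_s f_y = 4020 × 460 = 1849200 N = 1849.2 kN.
From C = T: a = T/(0.85 f'_c b) = 1849200/(0.85 × 25.6 × 460) = 184.74 mm.
M_n = T(d − a/2) = 1849.2 kN × (820 − 92.37) mm = 1345.53 kN·m.
φM_n = 0.90 × 1345.53 = 1210.98 kN·m.

φM_n ≈ 1210 kN·m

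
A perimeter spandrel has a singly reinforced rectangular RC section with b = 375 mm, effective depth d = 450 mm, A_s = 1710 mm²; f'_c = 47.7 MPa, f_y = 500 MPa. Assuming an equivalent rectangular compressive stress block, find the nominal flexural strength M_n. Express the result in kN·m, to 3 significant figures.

M_n ≈ 361 kN·m

T = A_s f_y = 1710 × 500 = 855000 N = 855 kN.
From C = T: a = T/(0.85 f'_c b) = 855000/(0.85 × 47.7 × 375) = 56.23 mm.
M_n = T(d − a/2) = 855 kN × (450 − 28.115) mm = 360.71 kN·m.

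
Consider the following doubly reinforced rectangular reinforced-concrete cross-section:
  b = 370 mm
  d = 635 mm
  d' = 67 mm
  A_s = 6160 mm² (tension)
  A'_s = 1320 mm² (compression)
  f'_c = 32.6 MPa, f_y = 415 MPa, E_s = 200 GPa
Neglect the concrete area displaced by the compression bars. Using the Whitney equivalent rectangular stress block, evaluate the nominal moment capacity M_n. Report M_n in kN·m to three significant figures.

Assume both tension and compression steel yield.
Net tension couple steel: A_s − A'_s = 4840 mm².
a = (A_s − A'_s) f_y / (0.85 f'_c b) = 2008600/(0.85 × 32.6 × 370) = 195.91 mm.
c = a/β₁ = 195.91/0.817 = 239.79 mm; ε'_s = 0.003(c − d')/c = 0.0022 ≥ f_y/E_s = 0.0021, so compression steel does yield.
M_n = (A_s − A'_s) f_y (d − a/2) + A'_s f_y (d − d') = [2008600 × (635 − 97.955) + 547800 × (635 − 67)] × 10⁻⁶ = 1078.71 + 311.15 = 1389.86 kN·m.

M_n ≈ 1390 kN·m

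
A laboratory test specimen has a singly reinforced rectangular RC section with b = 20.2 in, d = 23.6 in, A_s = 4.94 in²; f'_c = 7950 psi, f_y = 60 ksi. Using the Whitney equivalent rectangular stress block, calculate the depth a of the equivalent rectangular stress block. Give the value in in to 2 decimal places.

T = A_s f_y = 4.94 × 60 = 296.4 kips.
a = T/(0.85 f'_c b) = 296.4/(0.85 × 7.95 × 20.2) = 2.17 in.

a ≈ 2.17 in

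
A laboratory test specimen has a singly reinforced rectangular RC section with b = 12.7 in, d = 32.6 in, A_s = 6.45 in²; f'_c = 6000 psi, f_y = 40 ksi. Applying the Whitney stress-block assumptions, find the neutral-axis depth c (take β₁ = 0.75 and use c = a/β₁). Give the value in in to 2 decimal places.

c ≈ 5.31 in

T = A_s f_y = 6.45 × 40 = 258 kips.
a = T/(0.85 f'_c b) = 258/(0.85 × 6 × 12.7) = 3.9833 in.
With β₁ = 0.75, c = a/β₁ = 3.9833/0.75 = 5.31 in.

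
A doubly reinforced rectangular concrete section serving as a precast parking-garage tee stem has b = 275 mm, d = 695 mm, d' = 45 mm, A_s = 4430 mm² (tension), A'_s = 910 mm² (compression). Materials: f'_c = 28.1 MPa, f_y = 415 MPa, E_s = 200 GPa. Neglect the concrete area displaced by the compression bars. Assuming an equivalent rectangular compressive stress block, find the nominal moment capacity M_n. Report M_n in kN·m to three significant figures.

M_n ≈ 1100 kN·m

Assume both tension and compression steel yield.
Net tension couple steel: A_s − A'_s = 3520 mm².
a = (A_s − A'_s) f_y / (0.85 f'_c b) = 1460800/(0.85 × 28.1 × 275) = 222.40 mm.
c = a/β₁ = 222.40/0.849 = 261.96 mm; ε'_s = 0.003(c − d')/c = 0.0025 ≥ f_y/E_s = 0.0021, so compression steel does yield.
M_n = (A_s − A'_s) f_y (d − a/2) + A'_s f_y (d − d') = [1460800 × (695 − 111.2) + 377650 × (695 − 45)] × 10⁻⁶ = 852.82 + 245.47 = 1098.29 kN·m.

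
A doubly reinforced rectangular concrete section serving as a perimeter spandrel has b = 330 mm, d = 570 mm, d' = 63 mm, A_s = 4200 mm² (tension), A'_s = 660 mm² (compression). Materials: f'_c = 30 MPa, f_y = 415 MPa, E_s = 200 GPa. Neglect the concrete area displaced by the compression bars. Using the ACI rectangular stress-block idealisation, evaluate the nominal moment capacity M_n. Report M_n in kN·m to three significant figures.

M_n ≈ 848 kN·m

Assume both tension and compression steel yield.
Net tension couple steel: A_s − A'_s = 3540 mm².
a = (A_s − A'_s) f_y / (0.85 f'_c b) = 1469100/(0.85 × 30 × 330) = 174.58 mm.
c = a/β₁ = 174.58/0.836 = 208.83 mm; ε'_s = 0.003(c − d')/c = 0.0021 ≥ f_y/E_s = 0.0021, so compression steel does yield.
M_n = (A_s − A'_s) f_y (d − a/2) + A'_s f_y (d − d') = [1469100 × (570 − 87.29) + 273900 × (570 − 63)] × 10⁻⁶ = 709.15 + 138.87 = 848.02 kN·m.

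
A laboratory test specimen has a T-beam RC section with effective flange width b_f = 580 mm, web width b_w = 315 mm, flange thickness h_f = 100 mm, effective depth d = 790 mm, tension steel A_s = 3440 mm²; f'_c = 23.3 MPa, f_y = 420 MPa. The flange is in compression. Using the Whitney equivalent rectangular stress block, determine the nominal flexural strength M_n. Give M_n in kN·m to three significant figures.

Tension: T = A_s f_y = 3440 × 420 = 1444800 N.
Try a within the flange: a = T/(0.85 f'_c b_f) = 1444800/(0.85 × 23.3 × 580) = 125.78 mm.
a = 125.78 > h_f = 100 mm: the block extends into the web. Split into flange-overhang and web parts.
C_f = 0.85 f'_c (b_f − b_w) h_f = 0.85 × 23.3 × (580 − 315) × 100 = 524833 N.
Remaining web compression depth: a_w = (T − C_f)/(0.85 f'_c b_w) = (1444800 − 524833)/(0.85 × 23.3 × 315) = 147.46 mm.
M_n = C_f(d − h_f/2) + (T − C_f)(d − a_w/2) = 524833 × (790 − 50) + 919967 × (790 − 73.73) = 388.38 + 658.94 = 1047.32 × 10⁶ N·mm.
M_n = 1047.32 kN·m.

M_n ≈ 1050 kN·m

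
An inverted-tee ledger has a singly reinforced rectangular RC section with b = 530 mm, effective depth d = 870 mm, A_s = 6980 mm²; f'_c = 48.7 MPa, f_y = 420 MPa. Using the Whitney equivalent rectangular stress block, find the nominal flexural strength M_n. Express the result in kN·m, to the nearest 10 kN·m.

M_n ≈ 2350 kN·m

T = A_s f_y = 6980 × 420 = 2931600 N = 2931.6 kN.
From C = T: a = T/(0.85 f'_c b) = 2931600/(0.85 × 48.7 × 530) = 133.62 mm.
M_n = T(d − a/2) = 2931.6 kN × (870 − 66.81) mm = 2354.63 kN·m.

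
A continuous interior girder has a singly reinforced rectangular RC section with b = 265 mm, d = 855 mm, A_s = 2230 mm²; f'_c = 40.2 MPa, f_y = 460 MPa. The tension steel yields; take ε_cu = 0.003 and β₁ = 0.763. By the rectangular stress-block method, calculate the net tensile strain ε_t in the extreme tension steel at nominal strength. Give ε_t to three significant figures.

a = A_s f_y/(0.85 f'_c b) = 113.28 mm.
β₁ = 0.763, so c = a/β₁ = 113.28/0.763 = 148.47 mm.
From the linear strain diagram with ε_cu = 0.003: ε_t = 0.003 (d − c)/c = 0.003 × (855 − 148.47)/148.47 = 0.0143.
Since ε_t ≥ 0.005, the section is tension-controlled.

ε_t ≈ 0.0143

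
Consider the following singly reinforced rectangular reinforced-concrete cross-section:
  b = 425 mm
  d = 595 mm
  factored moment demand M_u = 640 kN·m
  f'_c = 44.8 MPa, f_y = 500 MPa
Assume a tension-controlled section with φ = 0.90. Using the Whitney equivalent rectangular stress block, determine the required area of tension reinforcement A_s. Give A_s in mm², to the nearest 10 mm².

M_n = M_u/φ = 640/0.90 = 711.111 kN·m.
With M_n = 0.85 f'_c a b (d − a/2), solve the quadratic for a:
a = d − √(d² − 2M_n/(0.85 f'_c b)) = 595 − √(595² − 2 × 711.111×10⁶/(0.85 × 44.8 × 425)) = 79.11 mm.
A_s = 0.85 f'_c a b / f_y = 0.85 × 44.8 × 79.11 × 425 / 500 = 2560.6 mm².

A_s ≈ 2560 mm²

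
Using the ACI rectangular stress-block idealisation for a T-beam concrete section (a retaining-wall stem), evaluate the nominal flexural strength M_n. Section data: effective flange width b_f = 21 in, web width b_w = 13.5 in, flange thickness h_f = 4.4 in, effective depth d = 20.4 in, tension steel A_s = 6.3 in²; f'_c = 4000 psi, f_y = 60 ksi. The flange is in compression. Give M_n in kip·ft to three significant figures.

M_n ≈ 558 kip·ft

Tension: T = A_s f_y = 6.3 × 60 = 378 kips.
Try a within the flange: a = T/(0.85 f'_c b_f) = 378/(0.85 × 4 × 21) = 5.294 in.
a = 5.294 > h_f = 4.4 in: the block extends into the web. Split into flange-overhang and web parts.
C_f = 0.85 f'_c (b_f − b_w) h_f = 0.85 × 4 × (21 − 13.5) × 4.4 = 112.2 kips.
Remaining web compression depth: a_w = (T − C_f)/(0.85 f'_c b_w) = (378 − 112.2)/(0.85 × 4 × 13.5) = 5.791 in.
M_n = C_f(d − h_f/2) + (T − C_f)(d − a_w/2) = 112.2 × (20.4 − 2.2) + 265.8 × (20.4 − 2.8955) = 2042.0 + 4652.7 = 6694.7 kip·in.
M_n = 6694.7/12 = 557.89 kip·ft.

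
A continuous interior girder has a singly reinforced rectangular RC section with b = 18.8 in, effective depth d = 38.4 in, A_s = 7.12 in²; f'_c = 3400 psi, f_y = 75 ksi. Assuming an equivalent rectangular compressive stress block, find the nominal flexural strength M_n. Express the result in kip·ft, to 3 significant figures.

T = A_s f_y = 7.12 × 75 = 534 kips.
a = T/(0.85 f'_c b) = 534/(0.85 × 3.4 × 18.8) = 9.828 in.
M_n = T(d − a/2) = 534 × (38.4 − 4.914) = 17881.5 kip·in = 17881.5/12 = 1490.13 kip·ft.

M_n ≈ 1490 kip·ft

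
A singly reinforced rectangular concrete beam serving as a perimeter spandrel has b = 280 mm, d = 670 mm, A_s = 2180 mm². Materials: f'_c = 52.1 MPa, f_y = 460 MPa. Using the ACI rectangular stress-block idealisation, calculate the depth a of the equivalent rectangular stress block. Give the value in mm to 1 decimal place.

T = A_s f_y = 2180 × 460 = 1002800 N = 1002.8 kN.
Setting C = 0.85 f'_c a b equal to T: a = 1002800/(0.85 × 52.1 × 280) = 80.9 mm.

a ≈ 80.9 mm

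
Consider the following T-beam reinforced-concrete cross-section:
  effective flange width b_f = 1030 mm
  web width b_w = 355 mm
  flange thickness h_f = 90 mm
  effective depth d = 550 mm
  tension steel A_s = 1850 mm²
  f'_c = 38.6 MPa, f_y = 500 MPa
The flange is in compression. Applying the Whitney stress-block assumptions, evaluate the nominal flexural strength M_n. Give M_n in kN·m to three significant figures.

Tension: T = A_s f_y = 1850 × 500 = 925000 N.
Try a within the flange: a = T/(0.85 f'_c b_f) = 925000/(0.85 × 38.6 × 1030) = 27.37 mm.
Since a = 27.37 ≤ h_f = 90 mm, the stress block lies entirely in the flange; analyse as a rectangular beam of width b_f.
M_n = T(d − a/2) = 925000 × (550 − 13.685) = 496.09 × 10⁶ N·mm.
M_n = 496.09 kN·m.

M_n ≈ 496 kN·m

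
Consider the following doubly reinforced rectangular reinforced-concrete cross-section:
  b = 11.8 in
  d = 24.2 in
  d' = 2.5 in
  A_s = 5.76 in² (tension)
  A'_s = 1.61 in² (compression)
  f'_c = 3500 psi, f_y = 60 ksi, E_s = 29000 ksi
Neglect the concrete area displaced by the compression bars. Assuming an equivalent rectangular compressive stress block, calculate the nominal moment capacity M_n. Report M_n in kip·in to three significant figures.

M_n ≈ 7240 kip·in

Assume both steels yield.
a = (A_s − A'_s) f_y/(0.85 f'_c b) = (5.76 − 1.61) × 60/(0.85 × 3.5 × 11.8) = 7.093 in.
c = a/β₁ = 7.093/0.85 = 8.345 in; ε'_s = 0.003(c − d')/c = 0.0021 ≥ ε_y = 0.0021, so the compression steel yields.
M_n = (A_s − A'_s) f_y (d − a/2) + A'_s f_y (d − d') = 249 × (24.2 − 3.5465) + 96.6 × (24.2 − 2.5) = 5142.7 + 2096.2 = 7238.9 kip·in.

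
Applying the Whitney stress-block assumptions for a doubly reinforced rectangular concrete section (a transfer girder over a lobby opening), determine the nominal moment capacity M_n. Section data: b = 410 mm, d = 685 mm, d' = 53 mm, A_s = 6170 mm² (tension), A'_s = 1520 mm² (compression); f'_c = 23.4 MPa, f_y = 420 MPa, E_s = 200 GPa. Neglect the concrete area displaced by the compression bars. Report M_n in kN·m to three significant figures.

Assume both tension and compression steel yield.
Net tension couple steel: A_s − A'_s = 4650 mm².
a = (A_s − A'_s) f_y / (0.85 f'_c b) = 1953000/(0.85 × 23.4 × 410) = 239.49 mm.
c = a/β₁ = 239.49/0.85 = 281.75 mm; ε'_s = 0.003(c − d')/c = 0.0024 ≥ f_y/E_s = 0.0021, so compression steel does yield.
M_n = (A_s − A'_s) f_y (d − a/2) + A'_s f_y (d − d') = [1953000 × (685 − 119.745) + 638400 × (685 − 53)] × 10⁻⁶ = 1103.94 + 403.47 = 1507.41 kN·m.

M_n ≈ 1510 kN·m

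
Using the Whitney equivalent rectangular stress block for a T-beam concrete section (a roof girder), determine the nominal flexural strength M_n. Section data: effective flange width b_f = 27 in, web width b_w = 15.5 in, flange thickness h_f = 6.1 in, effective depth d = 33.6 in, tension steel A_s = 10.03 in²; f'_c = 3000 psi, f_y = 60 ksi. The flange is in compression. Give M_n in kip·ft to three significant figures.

Tension: T = A_s f_y = 10.03 × 60 = 601.8 kips.
Try a within the flange: a = T/(0.85 f'_c b_f) = 601.8/(0.85 × 3 × 27) = 8.741 in.
a = 8.741 > h_f = 6.1 in: the block extends into the web. Split into flange-overhang and web parts.
C_f = 0.85 f'_c (b_f − b_w) h_f = 0.85 × 3 × (27 − 15.5) × 6.1 = 178.9 kips.
Remaining web compression depth: a_w = (T − C_f)/(0.85 f'_c b_w) = (601.8 − 178.9)/(0.85 × 3 × 15.5) = 10.700 in.
M_n = C_f(d − h_f/2) + (T − C_f)(d − a_w/2) = 178.9 × (33.6 − 3.05) + 422.9 × (33.6 − 5.35) = 5465.4 + 11946.9 = 17412.3 kip·in.
M_n = 17412.3/12 = 1451.03 kip·ft.

M_n ≈ 1450 kip·ft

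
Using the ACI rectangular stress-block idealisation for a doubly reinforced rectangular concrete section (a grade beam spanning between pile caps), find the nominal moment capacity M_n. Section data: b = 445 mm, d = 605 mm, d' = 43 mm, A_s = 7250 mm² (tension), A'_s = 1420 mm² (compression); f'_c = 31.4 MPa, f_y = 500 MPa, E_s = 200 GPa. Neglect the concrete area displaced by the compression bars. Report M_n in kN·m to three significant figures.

M_n ≈ 1800 kN·m

Assume both tension and compression steel yield.
Net tension couple steel: A_s − A'_s = 5830 mm².
a = (A_s − A'_s) f_y / (0.85 f'_c b) = 2915000/(0.85 × 31.4 × 445) = 245.43 mm.
c = a/β₁ = 245.43/0.826 = 297.13 mm; ε'_s = 0.003(c − d')/c = 0.0026 ≥ f_y/E_s = 0.0025, so compression steel does yield.
M_n = (A_s − A'_s) f_y (d − a/2) + A'_s f_y (d − d') = [2915000 × (605 − 122.715) + 710000 × (605 − 43)] × 10⁻⁶ = 1405.86 + 399.02 = 1804.88 kN·m.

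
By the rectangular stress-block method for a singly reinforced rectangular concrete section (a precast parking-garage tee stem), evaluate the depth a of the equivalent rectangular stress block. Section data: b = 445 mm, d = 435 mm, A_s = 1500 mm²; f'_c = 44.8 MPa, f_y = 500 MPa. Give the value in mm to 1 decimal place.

T = A_s f_y = 1500 × 500 = 750000 N = 750 kN.
Setting C = 0.85 f'_c a b equal to T: a = 750000/(0.85 × 44.8 × 445) = 44.3 mm.

a ≈ 44.3 mm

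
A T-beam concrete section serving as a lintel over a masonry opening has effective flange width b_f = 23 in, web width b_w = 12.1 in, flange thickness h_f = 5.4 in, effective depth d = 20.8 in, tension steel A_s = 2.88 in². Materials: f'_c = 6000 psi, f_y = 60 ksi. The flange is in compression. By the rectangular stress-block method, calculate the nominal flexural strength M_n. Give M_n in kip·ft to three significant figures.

Tension: T = A_s f_y = 2.88 × 60 = 172.8 kips.
Try a within the flange: a = T/(0.85 f'_c b_f) = 172.8/(0.85 × 6 × 23) = 1.473 in.
Since a = 1.473 ≤ h_f = 5.4 in, the stress block lies entirely in the flange; analyse as a rectangular beam of width b_f.
M_n = T(d − a/2) = 172.8 × (20.8 − 0.7365) = 3467.0 kip·in.
M_n = 3467.0/12 = 288.92 kip·ft.

M_n ≈ 289 kip·ft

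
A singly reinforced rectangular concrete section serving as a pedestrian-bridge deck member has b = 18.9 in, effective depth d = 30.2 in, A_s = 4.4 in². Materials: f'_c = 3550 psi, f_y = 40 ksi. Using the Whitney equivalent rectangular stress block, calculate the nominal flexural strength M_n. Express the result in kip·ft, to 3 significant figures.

T = A_s f_y = 4.4 × 40 = 176 kips.
a = T/(0.85 f'_c b) = 176/(0.85 × 3.55 × 18.9) = 3.086 in.
M_n = T(d − a/2) = 176 × (30.2 − 1.543) = 5043.6 kip·in = 5043.6/12 = 420.30 kip·ft.

M_n ≈ 420 kip·ft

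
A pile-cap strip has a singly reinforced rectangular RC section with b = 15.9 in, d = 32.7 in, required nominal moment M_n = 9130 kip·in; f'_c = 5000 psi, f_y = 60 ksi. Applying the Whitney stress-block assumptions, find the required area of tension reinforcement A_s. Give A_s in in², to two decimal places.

A_s ≈ 4.99 in²

From M_n = 0.85 f'_c a b (d − a/2):
a = d − √(d² − 2M_n/(0.85 f'_c b)) = 32.7 − √(32.7² − 2 × 9130/(0.85 × 5 × 15.9)) = 4.432 in.
A_s = 0.85 f'_c a b / f_y = 0.85 × 5 × 4.432 × 15.9 / 60 = 4.992 in².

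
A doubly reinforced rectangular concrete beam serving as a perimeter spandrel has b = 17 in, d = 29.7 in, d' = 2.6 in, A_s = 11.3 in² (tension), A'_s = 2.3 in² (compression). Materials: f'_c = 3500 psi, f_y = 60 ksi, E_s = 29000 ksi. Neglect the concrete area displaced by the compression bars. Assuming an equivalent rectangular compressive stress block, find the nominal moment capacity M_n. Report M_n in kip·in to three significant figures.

Assume both steels yield.
a = (A_s − A'_s) f_y/(0.85 f'_c b) = (11.3 − 2.3) × 60/(0.85 × 3.5 × 17) = 10.677 in.
c = a/β₁ = 10.677/0.85 = 12.561 in; ε'_s = 0.003(c − d')/c = 0.0024 ≥ ε_y = 0.0021, so the compression steel yields.
M_n = (A_s − A'_s) f_y (d − a/2) + A'_s f_y (d − d') = 540 × (29.7 − 5.3385) + 138 × (29.7 − 2.6) = 13155.2 + 3739.8 = 16895.0 kip·in.

M_n ≈ 16900 kip·in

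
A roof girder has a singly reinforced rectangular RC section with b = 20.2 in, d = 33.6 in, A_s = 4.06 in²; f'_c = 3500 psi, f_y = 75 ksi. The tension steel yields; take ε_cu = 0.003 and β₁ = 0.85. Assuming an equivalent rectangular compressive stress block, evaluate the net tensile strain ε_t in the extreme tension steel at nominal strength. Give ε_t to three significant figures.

ε_t ≈ 0.0139

a = A_s f_y/(0.85 f'_c b) = 5.067 in.
β₁ = 0.85, so c = a/β₁ = 5.067/0.85 = 5.961 in.
From the linear strain diagram with ε_cu = 0.003: ε_t = 0.003 (d − c)/c = 0.003 × (33.6 − 5.961)/5.961 = 0.0139.
Since ε_t ≥ 0.005, the section is tension-controlled.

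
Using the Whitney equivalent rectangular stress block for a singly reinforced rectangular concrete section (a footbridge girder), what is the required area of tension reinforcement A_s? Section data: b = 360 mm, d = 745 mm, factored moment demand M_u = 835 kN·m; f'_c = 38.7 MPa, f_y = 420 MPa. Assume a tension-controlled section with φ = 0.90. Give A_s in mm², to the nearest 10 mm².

A_s ≈ 3210 mm²

M_n = M_u/φ = 835/0.90 = 927.778 kN·m.
With M_n = 0.85 f'_c a b (d − a/2), solve the quadratic for a:
a = d − √(d² − 2M_n/(0.85 f'_c b)) = 745 − √(745² − 2 × 927.778×10⁶/(0.85 × 38.7 × 360)) = 113.86 mm.
A_s = 0.85 f'_c a b / f_y = 0.85 × 38.7 × 113.86 × 360 / 420 = 3210.4 mm².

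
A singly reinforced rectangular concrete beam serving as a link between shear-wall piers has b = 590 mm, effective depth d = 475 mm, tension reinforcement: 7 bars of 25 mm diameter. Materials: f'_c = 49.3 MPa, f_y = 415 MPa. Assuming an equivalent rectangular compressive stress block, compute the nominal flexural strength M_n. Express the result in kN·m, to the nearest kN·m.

M_n ≈ 636 kN·m

A_s = 7 × 491 = 3437 mm².
T = A_s f_y = 3437 × 415 = 1426355 N = 1426.355 kN.
From C = T: a = T/(0.85 f'_c b) = 1426355/(0.85 × 49.3 × 590) = 57.69 mm.
M_n = T(d − a/2) = 1426.355 kN × (475 − 28.845) mm = 636.38 kN·m.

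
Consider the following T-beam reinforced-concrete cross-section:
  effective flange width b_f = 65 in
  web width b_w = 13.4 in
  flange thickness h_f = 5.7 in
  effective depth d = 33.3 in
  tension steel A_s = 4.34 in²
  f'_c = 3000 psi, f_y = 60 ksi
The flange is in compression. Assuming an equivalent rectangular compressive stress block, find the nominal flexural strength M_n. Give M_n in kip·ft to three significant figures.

Tension: T = A_s f_y = 4.34 × 60 = 260.4 kips.
Try a within the flange: a = T/(0.85 f'_c b_f) = 260.4/(0.85 × 3 × 65) = 1.571 in.
Since a = 1.571 ≤ h_f = 5.7 in, the stress block lies entirely in the flange; analyse as a rectangular beam of width b_f.
M_n = T(d − a/2) = 260.4 × (33.3 − 0.7855) = 8466.8 kip·in.
M_n = 8466.8/12 = 705.57 kip·ft.

M_n ≈ 706 kip·ft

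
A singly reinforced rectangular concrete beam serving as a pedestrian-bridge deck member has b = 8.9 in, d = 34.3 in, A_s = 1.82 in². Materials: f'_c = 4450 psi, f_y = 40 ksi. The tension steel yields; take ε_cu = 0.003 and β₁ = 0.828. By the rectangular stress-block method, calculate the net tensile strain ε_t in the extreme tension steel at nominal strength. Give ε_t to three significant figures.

a = A_s f_y/(0.85 f'_c b) = 2.163 in.
β₁ = 0.828, so c = a/β₁ = 2.163/0.828 = 2.612 in.
From the linear strain diagram with ε_cu = 0.003: ε_t = 0.003 (d − c)/c = 0.003 × (34.3 − 2.612)/2.612 = 0.0364.
Since ε_t ≥ 0.005, the section is tension-controlled.

ε_t ≈ 0.0364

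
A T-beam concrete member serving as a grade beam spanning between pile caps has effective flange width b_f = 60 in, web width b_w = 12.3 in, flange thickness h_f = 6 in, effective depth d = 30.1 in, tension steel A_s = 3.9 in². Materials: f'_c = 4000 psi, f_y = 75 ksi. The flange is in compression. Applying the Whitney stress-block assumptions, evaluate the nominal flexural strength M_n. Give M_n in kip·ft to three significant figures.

M_n ≈ 716 kip·ft

Tension: T = A_s f_y = 3.9 × 75 = 292.5 kips.
Try a within the flange: a = T/(0.85 f'_c b_f) = 292.5/(0.85 × 4 × 60) = 1.434 in.
Since a = 1.434 ≤ h_f = 6 in, the stress block lies entirely in the flange; analyse as a rectangular beam of width b_f.
M_n = T(d − a/2) = 292.5 × (30.1 − 0.717) = 8594.5 kip·in.
M_n = 8594.5/12 = 716.21 kip·ft.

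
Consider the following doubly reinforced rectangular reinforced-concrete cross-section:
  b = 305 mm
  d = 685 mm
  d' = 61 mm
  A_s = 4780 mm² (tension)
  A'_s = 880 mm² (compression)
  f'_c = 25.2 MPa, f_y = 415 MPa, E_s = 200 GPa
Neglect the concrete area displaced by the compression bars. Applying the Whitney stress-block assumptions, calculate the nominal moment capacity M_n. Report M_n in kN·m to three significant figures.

Assume both tension and compression steel yield.
Net tension couple steel: A_s − A'_s = 3900 mm².
a = (A_s − A'_s) f_y / (0.85 f'_c b) = 1618500/(0.85 × 25.2 × 305) = 247.74 mm.
c = a/β₁ = 247.74/0.85 = 291.46 mm; ε'_s = 0.003(c − d')/c = 0.0024 ≥ f_y/E_s = 0.0021, so compression steel does yield.
M_n = (A_s − A'_s) f_y (d − a/2) + A'_s f_y (d − d') = [1618500 × (685 − 123.87) + 365200 × (685 − 61)] × 10⁻⁶ = 908.19 + 227.88 = 1136.07 kN·m.

M_n ≈ 1140 kN·m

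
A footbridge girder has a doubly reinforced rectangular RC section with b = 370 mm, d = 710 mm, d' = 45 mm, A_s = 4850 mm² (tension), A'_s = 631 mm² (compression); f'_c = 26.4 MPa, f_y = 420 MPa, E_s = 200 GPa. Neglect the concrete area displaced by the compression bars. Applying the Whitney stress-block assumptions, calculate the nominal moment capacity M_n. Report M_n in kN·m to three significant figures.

Assume both tension and compression steel yield.
Net tension couple steel: A_s − A'_s = 4219 mm².
a = (A_s − A'_s) f_y / (0.85 f'_c b) = 1771980/(0.85 × 26.4 × 370) = 213.42 mm.
c = a/β₁ = 213.42/0.85 = 251.08 mm; ε'_s = 0.003(c − d')/c = 0.0025 ≥ f_y/E_s = 0.0021, so compression steel does yield.
M_n = (A_s − A'_s) f_y (d − a/2) + A'_s f_y (d − d') = [1771980 × (710 − 106.71) + 265020 × (710 − 45)] × 10⁻⁶ = 1069.02 + 176.24 = 1245.26 kN·m.

M_n ≈ 1250 kN·m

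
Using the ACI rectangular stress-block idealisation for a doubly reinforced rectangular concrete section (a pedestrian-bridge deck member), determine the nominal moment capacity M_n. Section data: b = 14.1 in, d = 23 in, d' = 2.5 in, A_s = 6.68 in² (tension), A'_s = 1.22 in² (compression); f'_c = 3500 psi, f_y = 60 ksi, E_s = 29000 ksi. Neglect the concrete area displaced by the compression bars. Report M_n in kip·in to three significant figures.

M_n ≈ 7760 kip·in

Assume both steels yield.
a = (A_s − A'_s) f_y/(0.85 f'_c b) = (6.68 − 1.22) × 60/(0.85 × 3.5 × 14.1) = 7.810 in.
c = a/β₁ = 7.810/0.85 = 9.188 in; ε'_s = 0.003(c − d')/c = 0.0022 ≥ ε_y = 0.0021, so the compression steel yields.
M_n = (A_s − A'_s) f_y (d − a/2) + A'_s f_y (d − d') = 327.6 × (23 − 3.905) + 73.2 × (23 − 2.5) = 6255.5 + 1500.6 = 7756.1 kip·in.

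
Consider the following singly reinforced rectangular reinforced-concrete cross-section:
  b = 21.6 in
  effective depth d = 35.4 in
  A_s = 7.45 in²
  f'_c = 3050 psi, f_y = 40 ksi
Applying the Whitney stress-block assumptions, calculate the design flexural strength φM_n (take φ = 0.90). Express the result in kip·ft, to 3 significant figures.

T = A_s f_y = 7.45 × 40 = 298 kips.
a = T/(0.85 f'_c b) = 298/(0.85 × 3.05 × 21.6) = 5.322 in.
M_n = T(d − a/2) = 298 × (35.4 − 2.661) = 9756.2 kip·in = 9756.2/12 = 813.02 kip·ft.
φM_n = 0.90 × 813.02 = 731.72 kip·ft.

φM_n ≈ 732 kip·ft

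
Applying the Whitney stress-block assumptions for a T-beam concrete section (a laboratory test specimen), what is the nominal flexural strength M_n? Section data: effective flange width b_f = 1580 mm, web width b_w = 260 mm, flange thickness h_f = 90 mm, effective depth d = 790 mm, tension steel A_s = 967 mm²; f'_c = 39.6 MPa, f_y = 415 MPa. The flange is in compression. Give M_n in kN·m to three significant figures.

Tension: T = A_s f_y = 967 × 415 = 401305 N.
Try a within the flange: a = T/(0.85 f'_c b_f) = 401305/(0.85 × 39.6 × 1580) = 7.55 mm.
Since a = 7.55 ≤ h_f = 90 mm, the stress block lies entirely in the flange; analyse as a rectangular beam of width b_f.
M_n = T(d − a/2) = 401305 × (790 − 3.775) = 315.52 × 10⁶ N·mm.
M_n = 315.52 kN·m.

M_n ≈ 316 kN·m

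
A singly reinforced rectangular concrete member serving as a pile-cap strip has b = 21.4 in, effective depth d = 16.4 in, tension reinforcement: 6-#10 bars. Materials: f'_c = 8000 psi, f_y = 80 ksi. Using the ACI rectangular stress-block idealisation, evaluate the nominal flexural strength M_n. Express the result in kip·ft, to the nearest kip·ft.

A_s = 6 × 1.27 = 7.62 in².
T = A_s f_y = 7.62 × 80 = 609.6 kips.
a = T/(0.85 f'_c b) = 609.6/(0.85 × 8 × 21.4) = 4.189 in.
M_n = T(d − a/2) = 609.6 × (16.4 − 2.0945) = 8720.6 kip·in = 8720.6/12 = 726.72 kip·ft.

M_n ≈ 727 kip·ft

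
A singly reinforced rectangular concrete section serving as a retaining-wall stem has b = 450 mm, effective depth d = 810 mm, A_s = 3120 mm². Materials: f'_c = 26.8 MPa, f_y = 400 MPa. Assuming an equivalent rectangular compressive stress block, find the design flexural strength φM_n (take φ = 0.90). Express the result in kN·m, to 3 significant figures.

T = A_s f_y = 3120 × 400 = 1248000 N = 1248 kN.
From C = T: a = T/(0.85 f'_c b) = 1248000/(0.85 × 26.8 × 450) = 121.74 mm.
M_n = T(d − a/2) = 1248 kN × (810 − 60.87) mm = 934.91 kN·m.
φM_n = 0.90 × 934.91 = 841.42 kN·m.

φM_n ≈ 841 kN·m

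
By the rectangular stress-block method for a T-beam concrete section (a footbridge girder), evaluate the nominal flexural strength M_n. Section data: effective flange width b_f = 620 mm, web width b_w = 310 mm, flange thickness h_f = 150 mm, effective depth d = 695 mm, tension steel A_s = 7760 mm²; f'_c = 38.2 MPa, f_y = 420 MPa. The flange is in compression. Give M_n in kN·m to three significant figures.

M_n ≈ 2000 kN·m

Tension: T = A_s f_y = 7760 × 420 = 3259200 N.
Try a within the flange: a = T/(0.85 f'_c b_f) = 3259200/(0.85 × 38.2 × 620) = 161.90 mm.
a = 161.90 > h_f = 150 mm: the block extends into the web. Split into flange-overhang and web parts.
C_f = 0.85 f'_c (b_f − b_w) h_f = 0.85 × 38.2 × (620 − 310) × 150 = 1509855 N.
Remaining web compression depth: a_w = (T − C_f)/(0.85 f'_c b_w) = (3259200 − 1509855)/(0.85 × 38.2 × 310) = 173.79 mm.
M_n = C_f(d − h_f/2) + (T − C_f)(d − a_w/2) = 1509855 × (695 − 75) + 1749345 × (695 − 86.895) = 936.11 + 1063.79 = 1999.90 × 10⁶ N·mm.
M_n = 1999.90 kN·m.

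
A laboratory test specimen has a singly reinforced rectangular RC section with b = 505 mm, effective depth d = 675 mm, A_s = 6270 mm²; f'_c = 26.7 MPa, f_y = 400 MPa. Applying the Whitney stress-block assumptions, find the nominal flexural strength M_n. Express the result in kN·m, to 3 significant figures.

M_n ≈ 1420 kN·m

T = A_s f_y = 6270 × 400 = 2508000 N = 2508 kN.
From C = T: a = T/(0.85 f'_c b) = 2508000/(0.85 × 26.7 × 505) = 218.83 mm.
M_n = T(d − a/2) = 2508 kN × (675 − 109.415) mm = 1418.49 kN·m.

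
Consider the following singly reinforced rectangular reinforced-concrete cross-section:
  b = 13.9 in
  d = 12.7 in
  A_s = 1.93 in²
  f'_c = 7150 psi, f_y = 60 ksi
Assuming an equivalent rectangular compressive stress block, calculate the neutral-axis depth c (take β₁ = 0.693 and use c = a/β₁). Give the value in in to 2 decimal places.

T = A_s f_y = 1.93 × 60 = 115.8 kips.
a = T/(0.85 f'_c b) = 115.8/(0.85 × 7.15 × 13.9) = 1.3708 in.
With β₁ = 0.693, c = a/β₁ = 1.3708/0.693 = 1.98 in.

c ≈ 1.98 in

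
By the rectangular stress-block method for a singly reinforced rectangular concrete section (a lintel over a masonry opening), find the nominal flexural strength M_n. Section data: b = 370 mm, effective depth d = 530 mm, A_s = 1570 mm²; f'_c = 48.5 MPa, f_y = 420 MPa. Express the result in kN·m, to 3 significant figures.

M_n ≈ 335 kN·m

T = A_s f_y = 1570 × 420 = 659400 N = 659.4 kN.
From C = T: a = T/(0.85 f'_c b) = 659400/(0.85 × 48.5 × 370) = 43.23 mm.
M_n = T(d − a/2) = 659.4 kN × (530 − 21.615) mm = 335.23 kN·m.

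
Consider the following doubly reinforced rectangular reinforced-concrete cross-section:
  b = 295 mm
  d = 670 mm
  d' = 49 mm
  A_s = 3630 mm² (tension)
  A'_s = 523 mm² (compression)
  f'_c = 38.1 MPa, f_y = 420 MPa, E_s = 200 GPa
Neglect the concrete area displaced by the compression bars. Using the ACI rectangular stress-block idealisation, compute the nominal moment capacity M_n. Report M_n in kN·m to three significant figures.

M_n ≈ 922 kN·m

Assume both tension and compression steel yield.
Net tension couple steel: A_s − A'_s = 3107 mm².
a = (A_s − A'_s) f_y / (0.85 f'_c b) = 1304940/(0.85 × 38.1 × 295) = 136.59 mm.
c = a/β₁ = 136.59/0.778 = 175.57 mm; ε'_s = 0.003(c − d')/c = 0.0022 ≥ f_y/E_s = 0.0021, so compression steel does yield.
M_n = (A_s − A'_s) f_y (d − a/2) + A'_s f_y (d − d') = [1304940 × (670 − 68.295) + 219660 × (670 − 49)] × 10⁻⁶ = 785.19 + 136.41 = 921.60 kN·m.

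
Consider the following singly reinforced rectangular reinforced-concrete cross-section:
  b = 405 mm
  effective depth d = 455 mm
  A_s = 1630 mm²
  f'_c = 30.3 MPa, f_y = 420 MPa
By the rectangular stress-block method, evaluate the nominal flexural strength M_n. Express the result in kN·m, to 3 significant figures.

M_n ≈ 289 kN·m

T = A_s f_y = 1630 × 420 = 684600 N = 684.6 kN.
From C = T: a = T/(0.85 f'_c b) = 684600/(0.85 × 30.3 × 405) = 65.63 mm.
M_n = T(d − a/2) = 684.6 kN × (455 − 32.815) mm = 289.03 kN·m.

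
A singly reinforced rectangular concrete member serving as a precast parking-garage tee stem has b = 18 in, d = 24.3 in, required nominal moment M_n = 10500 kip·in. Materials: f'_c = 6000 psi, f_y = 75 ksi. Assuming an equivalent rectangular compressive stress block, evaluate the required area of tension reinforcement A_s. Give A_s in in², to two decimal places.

A_s ≈ 6.46 in²

From M_n = 0.85 f'_c a b (d − a/2):
a = d − √(d² − 2M_n/(0.85 f'_c b)) = 24.3 − √(24.3² − 2 × 10500/(0.85 × 6 × 18)) = 5.281 in.
A_s = 0.85 f'_c a b / f_y = 0.85 × 6 × 5.281 × 18 / 75 = 6.464 in².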